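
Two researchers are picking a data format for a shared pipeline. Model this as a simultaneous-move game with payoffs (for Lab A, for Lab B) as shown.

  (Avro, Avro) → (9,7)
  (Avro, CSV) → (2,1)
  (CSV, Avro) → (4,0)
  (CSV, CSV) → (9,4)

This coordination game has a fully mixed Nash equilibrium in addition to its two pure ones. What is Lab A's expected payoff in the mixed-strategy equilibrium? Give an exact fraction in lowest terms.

73/12

Lab B mixes with probability q on Avro, chosen so Lab A is indifferent: 9q + 2(1−q) = 4q + 9(1−q) gives q = 7/12.
Lab A's expected payoff (from either row, since indifferent) is 9·7/12 + 2·5/12 = 73/12.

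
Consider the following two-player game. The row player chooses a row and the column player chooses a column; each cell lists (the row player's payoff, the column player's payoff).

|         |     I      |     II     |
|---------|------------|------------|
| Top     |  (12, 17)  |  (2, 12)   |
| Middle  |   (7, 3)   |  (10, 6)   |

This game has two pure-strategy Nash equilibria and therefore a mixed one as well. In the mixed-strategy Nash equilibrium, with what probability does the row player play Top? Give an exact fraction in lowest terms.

The row player's mix p on Top must make the column player indifferent between I and II.
The column player's payoff from I: 17p + 3(1−p). From II: 12p + 6(1−p).
Set equal: 5p = 3(1−p) → p = 3/8.

3/8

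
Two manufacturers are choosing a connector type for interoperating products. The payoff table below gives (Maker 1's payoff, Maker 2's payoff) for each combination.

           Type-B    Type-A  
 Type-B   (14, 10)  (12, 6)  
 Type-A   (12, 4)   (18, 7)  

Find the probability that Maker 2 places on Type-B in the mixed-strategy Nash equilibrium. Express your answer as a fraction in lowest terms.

Maker 2's mix q on Type-B must make Maker 1 indifferent between Type-B and Type-A.
Maker 1's payoff from Type-B: 14q + 12(1−q). From Type-A: 12q + 18(1−q).
Set equal: 2q = 6(1−q) → q = 6/8 = 3/4.

3/4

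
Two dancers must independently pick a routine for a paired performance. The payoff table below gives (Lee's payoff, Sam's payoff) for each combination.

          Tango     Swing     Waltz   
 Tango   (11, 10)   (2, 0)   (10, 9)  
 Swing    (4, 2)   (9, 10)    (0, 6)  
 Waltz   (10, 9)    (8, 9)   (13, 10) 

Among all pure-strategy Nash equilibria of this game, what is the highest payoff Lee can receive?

Both Tango is a pure NE (Lee: 11 ≥ 10; Sam: 10 ≥ 9). Lee gets 11.
Both Swing is a pure NE (Lee: 9 ≥ 8; Sam: 10 ≥ 6). Lee gets 9.
Both Waltz is a pure NE (Lee: 13 ≥ 10; Sam: 10 ≥ 9). Lee gets 13.
Every other cell has a profitable deviation for at least one player. Highest of {11, 9, 13} is 13.

13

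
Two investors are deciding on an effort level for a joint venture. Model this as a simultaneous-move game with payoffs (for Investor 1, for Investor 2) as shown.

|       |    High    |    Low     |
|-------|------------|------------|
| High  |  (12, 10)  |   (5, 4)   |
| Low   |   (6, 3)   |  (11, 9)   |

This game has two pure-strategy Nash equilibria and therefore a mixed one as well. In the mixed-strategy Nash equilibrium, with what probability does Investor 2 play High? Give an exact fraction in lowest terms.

Investor 2's mix q on High must make Investor 1 indifferent between High and Low.
Investor 1's payoff from High: 12q + 5(1−q). From Low: 6q + 11(1−q).
Set equal: 6q = 6(1−q) → q = 6/12 = 1/2.

1/2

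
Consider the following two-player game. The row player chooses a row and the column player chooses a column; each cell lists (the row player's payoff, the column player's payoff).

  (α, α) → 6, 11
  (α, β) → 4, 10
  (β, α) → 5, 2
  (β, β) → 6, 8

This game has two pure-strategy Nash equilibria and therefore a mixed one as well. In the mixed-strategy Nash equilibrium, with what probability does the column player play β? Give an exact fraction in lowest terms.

The column player's mix q on α must make the row player indifferent between α and β.
The row player's payoff from α: 6q + 4(1−q). From β: 5q + 6(1−q).
Set equal: 1q = 2(1−q) → q = 2/3.
Probability on β is 1 − 2/3 = 1/3.

1/3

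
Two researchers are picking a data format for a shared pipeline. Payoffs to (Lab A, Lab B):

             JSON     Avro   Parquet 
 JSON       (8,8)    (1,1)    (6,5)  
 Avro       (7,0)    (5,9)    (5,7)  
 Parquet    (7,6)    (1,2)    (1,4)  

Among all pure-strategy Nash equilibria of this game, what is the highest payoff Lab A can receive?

8

Both JSON is a pure NE (Lab A: 8 ≥ 7; Lab B: 8 ≥ 5). Lab A gets 8.
Both Avro is a pure NE (Lab A: 5 ≥ 1; Lab B: 9 ≥ 7). Lab A gets 5.
Every other cell has a profitable deviation for at least one player. Highest of {8, 5} is 8.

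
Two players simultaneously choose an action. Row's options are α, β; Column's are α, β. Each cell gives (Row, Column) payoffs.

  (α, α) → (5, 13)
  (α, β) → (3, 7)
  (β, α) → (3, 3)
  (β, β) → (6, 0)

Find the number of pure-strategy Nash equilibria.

1

Both α: Row gets 5 (best alternative 3); Column gets 13 (best alternative 7). Neither deviates — NE.
Both β is not a NE: Column would switch to α (3 > 0).
No other cell survives both best-response checks, so there is 1 pure NE.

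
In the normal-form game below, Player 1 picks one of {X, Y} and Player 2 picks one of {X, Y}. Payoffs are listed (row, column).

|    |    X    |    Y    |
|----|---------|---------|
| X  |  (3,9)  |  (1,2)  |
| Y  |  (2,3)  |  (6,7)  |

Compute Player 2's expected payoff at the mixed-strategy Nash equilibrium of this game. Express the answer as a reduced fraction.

57/11

Player 1 mixes with probability p on X, chosen so Player 2 is indifferent: 9p + 3(1−p) = 2p + 7(1−p) gives p = 4/11.
Player 2's expected payoff is 9·4/11 + 3·7/11 = 57/11.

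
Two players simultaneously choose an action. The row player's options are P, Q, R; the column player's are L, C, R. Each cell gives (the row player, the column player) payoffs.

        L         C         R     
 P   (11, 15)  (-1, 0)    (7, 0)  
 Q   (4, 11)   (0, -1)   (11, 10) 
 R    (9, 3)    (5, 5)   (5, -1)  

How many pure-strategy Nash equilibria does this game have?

(P, L): the row player gets 11 (best alternative 9); the column player gets 15 (best alternative 0). Neither deviates — NE.
(R, C): the row player gets 5 (best alternative 0); the column player gets 5 (best alternative 3). Neither deviates — NE.
(R, R) is not a NE: the row player would switch to Q (11 > 5).
No other cell survives both best-response checks, so there are 2 pure NE.

2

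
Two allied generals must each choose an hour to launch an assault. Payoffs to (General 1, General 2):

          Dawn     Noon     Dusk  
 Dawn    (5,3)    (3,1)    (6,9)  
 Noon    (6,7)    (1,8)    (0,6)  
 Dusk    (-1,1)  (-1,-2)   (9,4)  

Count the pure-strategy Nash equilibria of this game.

1

Both Dusk: General 1 gets 9 (best alternative 6); General 2 gets 4 (best alternative 1). Neither deviates — NE.
Both Noon is not a NE: General 1 would switch to Dawn (3 > 1).
No other cell survives both best-response checks, so there is 1 pure NE.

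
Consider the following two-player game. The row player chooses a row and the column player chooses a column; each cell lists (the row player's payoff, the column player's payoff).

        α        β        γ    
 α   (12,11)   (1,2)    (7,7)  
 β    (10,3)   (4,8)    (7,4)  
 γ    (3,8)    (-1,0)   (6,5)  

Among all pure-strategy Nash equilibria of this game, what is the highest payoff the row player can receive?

12

Both α is a pure NE (the row player: 12 ≥ 10; the column player: 11 ≥ 7). The row player gets 12.
Both β is a pure NE (the row player: 4 ≥ 1; the column player: 8 ≥ 4). The row player gets 4.
Every other cell has a profitable deviation for at least one player. Highest of {12, 4} is 12.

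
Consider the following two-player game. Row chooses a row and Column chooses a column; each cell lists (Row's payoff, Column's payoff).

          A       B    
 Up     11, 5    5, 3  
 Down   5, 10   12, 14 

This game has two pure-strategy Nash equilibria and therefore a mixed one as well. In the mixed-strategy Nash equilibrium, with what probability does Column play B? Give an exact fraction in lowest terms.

Column's mix q on A must make Row indifferent between Up and Down.
Row's payoff from Up: 11q + 5(1−q). From Down: 5q + 12(1−q).
Set equal: 6q = 7(1−q) → q = 7/13.
Probability on B is 1 − 7/13 = 6/13.

6/13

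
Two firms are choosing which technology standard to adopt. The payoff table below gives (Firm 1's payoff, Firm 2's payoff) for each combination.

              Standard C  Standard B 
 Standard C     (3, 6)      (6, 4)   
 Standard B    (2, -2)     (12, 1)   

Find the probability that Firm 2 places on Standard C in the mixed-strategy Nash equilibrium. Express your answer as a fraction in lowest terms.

Firm 2's mix q on Standard C must make Firm 1 indifferent between Standard C and Standard B.
Firm 1's payoff from Standard C: 3q + 6(1−q). From Standard B: 2q + 12(1−q).
Set equal: 1q = 6(1−q) → q = 6/7.

6/7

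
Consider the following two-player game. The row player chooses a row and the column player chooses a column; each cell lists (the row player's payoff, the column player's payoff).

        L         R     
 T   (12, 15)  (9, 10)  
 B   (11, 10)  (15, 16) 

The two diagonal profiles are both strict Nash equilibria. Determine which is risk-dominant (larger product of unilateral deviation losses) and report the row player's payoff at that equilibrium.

15

At (T, L): the row player loses 12 − 11 = 1 by deviating; the column player loses 15 − 10 = 5. Product = 1·5 = 5.
At (B, R): the row player loses 15 − 9 = 6 by deviating; the column player loses 16 − 10 = 6. Product = 6·6 = 36.
36 > 5, so (B, R) is risk-dominant. The row player's payoff there is 15.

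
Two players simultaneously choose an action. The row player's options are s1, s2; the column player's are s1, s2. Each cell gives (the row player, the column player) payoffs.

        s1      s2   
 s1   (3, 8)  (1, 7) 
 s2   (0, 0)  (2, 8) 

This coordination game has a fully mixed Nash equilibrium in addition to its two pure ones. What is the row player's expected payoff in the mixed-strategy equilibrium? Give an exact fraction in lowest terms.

The column player mixes with probability q on s1, chosen so the row player is indifferent: 3q + 1(1−q) = 0q + 2(1−q) gives q = 1/4.
The row player's expected payoff (from either row, since indifferent) is 3·1/4 + 1·3/4 = 3/2.

3/2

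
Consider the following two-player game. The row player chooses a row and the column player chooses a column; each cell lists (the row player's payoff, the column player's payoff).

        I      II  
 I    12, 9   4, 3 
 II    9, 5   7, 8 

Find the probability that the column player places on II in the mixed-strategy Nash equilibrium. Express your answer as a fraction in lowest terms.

The column player's mix q on I must make the row player indifferent between I and II.
The row player's payoff from I: 12q + 4(1−q). From II: 9q + 7(1−q).
Set equal: 3q = 3(1−q) → q = 3/6 = 1/2.
Probability on II is 1 − 1/2 = 1/2.

1/2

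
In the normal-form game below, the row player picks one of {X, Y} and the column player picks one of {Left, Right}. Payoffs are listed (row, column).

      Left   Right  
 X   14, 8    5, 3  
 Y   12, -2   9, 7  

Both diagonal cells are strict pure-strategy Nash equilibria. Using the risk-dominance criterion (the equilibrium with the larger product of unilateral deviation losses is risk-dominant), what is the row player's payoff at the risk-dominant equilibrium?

At (X, Left): the row player loses 14 − 12 = 2 by deviating; the column player loses 8 − 3 = 5. Product = 2·5 = 10.
At (Y, Right): the row player loses 9 − 5 = 4 by deviating; the column player loses 7 − (-2) = 9. Product = 4·9 = 36.
36 > 10, so (Y, Right) is risk-dominant. The row player's payoff there is 9.

9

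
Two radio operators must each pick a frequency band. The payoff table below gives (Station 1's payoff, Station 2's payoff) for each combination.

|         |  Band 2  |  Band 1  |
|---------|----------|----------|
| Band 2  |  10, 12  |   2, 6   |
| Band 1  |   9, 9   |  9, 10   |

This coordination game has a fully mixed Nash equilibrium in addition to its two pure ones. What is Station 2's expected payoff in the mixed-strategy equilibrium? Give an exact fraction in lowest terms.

66/7

Station 1 mixes with probability p on Band 2, chosen so Station 2 is indifferent: 12p + 9(1−p) = 6p + 10(1−p) gives p = 1/7.
Station 2's expected payoff is 12·1/7 + 9·6/7 = 66/7.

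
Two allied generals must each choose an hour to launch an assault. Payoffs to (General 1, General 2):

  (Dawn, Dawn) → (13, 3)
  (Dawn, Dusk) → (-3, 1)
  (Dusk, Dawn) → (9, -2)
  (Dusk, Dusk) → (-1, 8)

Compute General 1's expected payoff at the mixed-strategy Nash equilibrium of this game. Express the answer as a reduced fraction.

General 2 mixes with probability q on Dawn, chosen so General 1 is indifferent: 13q + (-3)(1−q) = 9q + (-1)(1−q) gives q = 1/3.
General 1's expected payoff (from either row, since indifferent) is 13·1/3 + (-3)·2/3 = 7/3.

7/3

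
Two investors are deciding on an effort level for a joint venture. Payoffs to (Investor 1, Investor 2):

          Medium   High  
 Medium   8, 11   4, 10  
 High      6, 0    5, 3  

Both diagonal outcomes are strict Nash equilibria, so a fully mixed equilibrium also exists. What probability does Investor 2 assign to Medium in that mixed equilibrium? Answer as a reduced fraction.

1/3

Investor 2's mix q on Medium must make Investor 1 indifferent between Medium and High.
Investor 1's payoff from Medium: 8q + 4(1−q). From High: 6q + 5(1−q).
Set equal: 2q = 1(1−q) → q = 1/3.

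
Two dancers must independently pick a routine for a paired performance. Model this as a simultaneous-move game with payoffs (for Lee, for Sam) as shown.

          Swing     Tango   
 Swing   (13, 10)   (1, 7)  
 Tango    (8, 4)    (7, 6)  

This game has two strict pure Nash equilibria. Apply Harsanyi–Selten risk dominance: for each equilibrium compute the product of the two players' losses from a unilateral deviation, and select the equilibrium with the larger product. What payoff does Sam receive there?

At both Swing: Lee loses 13 − 8 = 5 by deviating; Sam loses 10 − 7 = 3. Product = 5·3 = 15.
At both Tango: Lee loses 7 − 1 = 6 by deviating; Sam loses 6 − 4 = 2. Product = 6·2 = 12.
15 > 12, so both Swing is risk-dominant. Sam's payoff there is 10.

10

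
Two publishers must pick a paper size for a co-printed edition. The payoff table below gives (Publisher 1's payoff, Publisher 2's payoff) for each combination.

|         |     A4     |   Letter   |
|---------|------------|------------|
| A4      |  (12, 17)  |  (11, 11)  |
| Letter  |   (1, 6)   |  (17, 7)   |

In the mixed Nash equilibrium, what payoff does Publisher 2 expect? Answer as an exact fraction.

53/7

Publisher 1 mixes with probability p on A4, chosen so Publisher 2 is indifferent: 17p + 6(1−p) = 11p + 7(1−p) gives p = 1/7.
Publisher 2's expected payoff is 17·1/7 + 6·6/7 = 53/7.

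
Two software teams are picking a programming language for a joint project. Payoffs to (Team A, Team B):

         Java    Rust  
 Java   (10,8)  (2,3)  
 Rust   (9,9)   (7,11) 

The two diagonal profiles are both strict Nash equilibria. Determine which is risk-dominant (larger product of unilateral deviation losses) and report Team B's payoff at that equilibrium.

11

At both Java: Team A loses 10 − 9 = 1 by deviating; Team B loses 8 − 3 = 5. Product = 1·5 = 5.
At both Rust: Team A loses 7 − 2 = 5 by deviating; Team B loses 11 − 9 = 2. Product = 5·2 = 10.
10 > 5, so both Rust is risk-dominant. Team B's payoff there is 11.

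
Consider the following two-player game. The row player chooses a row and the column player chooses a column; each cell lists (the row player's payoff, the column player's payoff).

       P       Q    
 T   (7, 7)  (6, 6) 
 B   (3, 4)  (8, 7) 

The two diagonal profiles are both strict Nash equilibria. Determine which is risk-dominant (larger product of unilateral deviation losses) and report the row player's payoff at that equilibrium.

At (T, P): the row player loses 7 − 3 = 4 by deviating; the column player loses 7 − 6 = 1. Product = 4·1 = 4.
At (B, Q): the row player loses 8 − 6 = 2 by deviating; the column player loses 7 − 4 = 3. Product = 2·3 = 6.
6 > 4, so (B, Q) is risk-dominant. The row player's payoff there is 8.

8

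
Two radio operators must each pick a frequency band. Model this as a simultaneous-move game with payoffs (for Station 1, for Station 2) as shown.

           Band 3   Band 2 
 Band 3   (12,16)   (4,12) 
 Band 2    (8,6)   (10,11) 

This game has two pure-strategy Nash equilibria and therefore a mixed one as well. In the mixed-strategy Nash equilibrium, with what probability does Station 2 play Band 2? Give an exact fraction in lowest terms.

2/5

Station 2's mix q on Band 3 must make Station 1 indifferent between Band 3 and Band 2.
Station 1's payoff from Band 3: 12q + 4(1−q). From Band 2: 8q + 10(1−q).
Set equal: 4q = 6(1−q) → q = 6/10 = 3/5.
Probability on Band 2 is 1 − 3/5 = 2/5.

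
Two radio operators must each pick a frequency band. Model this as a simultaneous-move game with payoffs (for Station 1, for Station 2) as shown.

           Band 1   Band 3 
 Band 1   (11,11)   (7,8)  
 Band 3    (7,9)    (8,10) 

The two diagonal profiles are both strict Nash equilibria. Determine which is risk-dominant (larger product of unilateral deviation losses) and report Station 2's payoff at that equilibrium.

11

At both Band 1: Station 1 loses 11 − 7 = 4 by deviating; Station 2 loses 11 − 8 = 3. Product = 4·3 = 12.
At both Band 3: Station 1 loses 8 − 7 = 1 by deviating; Station 2 loses 10 − 9 = 1. Product = 1·1 = 1.
12 > 1, so both Band 1 is risk-dominant. Station 2's payoff there is 11.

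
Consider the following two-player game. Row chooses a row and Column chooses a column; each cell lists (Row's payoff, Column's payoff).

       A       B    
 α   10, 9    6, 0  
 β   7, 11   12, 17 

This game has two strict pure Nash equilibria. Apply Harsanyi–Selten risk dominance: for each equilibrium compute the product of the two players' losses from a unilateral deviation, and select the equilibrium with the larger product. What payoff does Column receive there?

17

At (α, A): Row loses 10 − 7 = 3 by deviating; Column loses 9 − 0 = 9. Product = 3·9 = 27.
At (β, B): Row loses 12 − 6 = 6 by deviating; Column loses 17 − 11 = 6. Product = 6·6 = 36.
36 > 27, so (β, B) is risk-dominant. Column's payoff there is 17.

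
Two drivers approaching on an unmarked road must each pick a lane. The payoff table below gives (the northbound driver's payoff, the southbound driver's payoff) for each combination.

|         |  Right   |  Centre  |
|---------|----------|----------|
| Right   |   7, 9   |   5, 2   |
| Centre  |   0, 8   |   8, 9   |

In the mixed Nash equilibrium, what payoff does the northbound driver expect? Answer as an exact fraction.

28/5

The southbound driver mixes with probability q on Right, chosen so the northbound driver is indifferent: 7q + 5(1−q) = 0q + 8(1−q) gives q = 3/10.
The northbound driver's expected payoff (from either row, since indifferent) is 7·3/10 + 5·7/10 = 28/5.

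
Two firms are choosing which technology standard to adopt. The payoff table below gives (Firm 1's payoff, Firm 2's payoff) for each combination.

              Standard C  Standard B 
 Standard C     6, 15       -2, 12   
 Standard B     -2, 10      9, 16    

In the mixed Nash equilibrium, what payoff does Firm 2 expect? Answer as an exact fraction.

40/3

Firm 1 mixes with probability p on Standard C, chosen so Firm 2 is indifferent: 15p + 10(1−p) = 12p + 16(1−p) gives p = 2/3.
Firm 2's expected payoff is 15·2/3 + 10·1/3 = 40/3.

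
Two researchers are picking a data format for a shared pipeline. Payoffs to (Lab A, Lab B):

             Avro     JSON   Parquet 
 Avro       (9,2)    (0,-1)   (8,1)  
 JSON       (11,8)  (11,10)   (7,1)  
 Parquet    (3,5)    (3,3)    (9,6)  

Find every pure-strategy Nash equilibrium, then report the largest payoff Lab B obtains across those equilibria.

10

Both JSON is a pure NE (Lab A: 11 ≥ 3; Lab B: 10 ≥ 8). Lab B gets 10.
Both Parquet is a pure NE (Lab A: 9 ≥ 8; Lab B: 6 ≥ 5). Lab B gets 6.
Every other cell has a profitable deviation for at least one player. Highest of {10, 6} is 10.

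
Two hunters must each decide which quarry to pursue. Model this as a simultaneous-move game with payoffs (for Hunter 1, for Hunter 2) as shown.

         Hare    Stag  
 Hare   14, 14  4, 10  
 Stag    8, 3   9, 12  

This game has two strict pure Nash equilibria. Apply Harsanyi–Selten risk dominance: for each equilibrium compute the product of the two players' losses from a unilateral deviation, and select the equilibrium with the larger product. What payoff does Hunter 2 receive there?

At both Hare: Hunter 1 loses 14 − 8 = 6 by deviating; Hunter 2 loses 14 − 10 = 4. Product = 6·4 = 24.
At both Stag: Hunter 1 loses 9 − 4 = 5 by deviating; Hunter 2 loses 12 − 3 = 9. Product = 5·9 = 45.
45 > 24, so both Stag is risk-dominant. Hunter 2's payoff there is 12.

12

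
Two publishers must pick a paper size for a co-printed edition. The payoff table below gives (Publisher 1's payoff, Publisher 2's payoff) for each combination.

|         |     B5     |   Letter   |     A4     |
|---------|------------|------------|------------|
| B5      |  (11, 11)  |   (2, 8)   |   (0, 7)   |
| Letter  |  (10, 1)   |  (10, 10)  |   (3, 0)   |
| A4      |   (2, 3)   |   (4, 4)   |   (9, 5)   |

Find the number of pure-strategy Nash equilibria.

3

Both B5: Publisher 1 gets 11 (best alternative 10); Publisher 2 gets 11 (best alternative 8). Neither deviates — NE.
Both Letter: Publisher 1 gets 10 (best alternative 4); Publisher 2 gets 10 (best alternative 1). Neither deviates — NE.
Both A4: Publisher 1 gets 9 (best alternative 3); Publisher 2 gets 5 (best alternative 4). Neither deviates — NE.
(B5, A4) is not a NE: Publisher 1 would switch to A4 (9 > 0).
No other cell survives both best-response checks, so there are 3 pure NE.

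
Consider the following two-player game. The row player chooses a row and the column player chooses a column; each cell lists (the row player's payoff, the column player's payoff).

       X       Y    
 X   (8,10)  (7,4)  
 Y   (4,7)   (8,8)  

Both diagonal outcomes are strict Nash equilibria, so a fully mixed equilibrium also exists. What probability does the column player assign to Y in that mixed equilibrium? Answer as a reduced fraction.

The column player's mix q on X must make the row player indifferent between X and Y.
The row player's payoff from X: 8q + 7(1−q). From Y: 4q + 8(1−q).
Set equal: 4q = 1(1−q) → q = 1/5.
Probability on Y is 1 − 1/5 = 4/5.

4/5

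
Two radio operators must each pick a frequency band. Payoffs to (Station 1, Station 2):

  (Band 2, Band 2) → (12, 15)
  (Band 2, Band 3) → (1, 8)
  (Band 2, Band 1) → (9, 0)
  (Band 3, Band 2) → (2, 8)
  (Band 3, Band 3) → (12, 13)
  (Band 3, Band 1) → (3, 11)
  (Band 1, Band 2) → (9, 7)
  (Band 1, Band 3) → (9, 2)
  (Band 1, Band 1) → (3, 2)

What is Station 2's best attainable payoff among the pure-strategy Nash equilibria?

Both Band 2 is a pure NE (Station 1: 12 ≥ 9; Station 2: 15 ≥ 8). Station 2 gets 15.
Both Band 3 is a pure NE (Station 1: 12 ≥ 9; Station 2: 13 ≥ 11). Station 2 gets 13.
Every other cell has a profitable deviation for at least one player. Highest of {15, 13} is 15.

15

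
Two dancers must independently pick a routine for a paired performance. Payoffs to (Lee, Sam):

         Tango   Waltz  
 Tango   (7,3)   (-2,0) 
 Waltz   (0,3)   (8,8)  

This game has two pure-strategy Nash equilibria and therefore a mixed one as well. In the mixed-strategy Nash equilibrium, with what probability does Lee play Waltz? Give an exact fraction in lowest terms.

3/8

Lee's mix p on Tango must make Sam indifferent between Tango and Waltz.
Sam's payoff from Tango: 3p + 3(1−p). From Waltz: 0p + 8(1−p).
Set equal: 3p = 5(1−p) → p = 5/8.
Probability on Waltz is 1 − 5/8 = 3/8.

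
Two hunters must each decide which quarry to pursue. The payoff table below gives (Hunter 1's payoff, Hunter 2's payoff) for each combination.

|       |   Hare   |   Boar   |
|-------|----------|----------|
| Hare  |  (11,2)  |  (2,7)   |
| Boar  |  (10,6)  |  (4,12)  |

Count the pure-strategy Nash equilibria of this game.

1

Both Boar: Hunter 1 gets 4 (best alternative 2); Hunter 2 gets 12 (best alternative 6). Neither deviates — NE.
Both Hare is not a NE: Hunter 2 would switch to Boar (7 > 2).
No other cell survives both best-response checks, so there is 1 pure NE.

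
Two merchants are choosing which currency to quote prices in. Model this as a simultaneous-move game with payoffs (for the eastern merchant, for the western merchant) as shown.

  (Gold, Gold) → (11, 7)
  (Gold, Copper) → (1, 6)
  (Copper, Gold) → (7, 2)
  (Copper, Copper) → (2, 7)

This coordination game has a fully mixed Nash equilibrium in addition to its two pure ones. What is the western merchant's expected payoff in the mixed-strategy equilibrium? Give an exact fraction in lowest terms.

37/6

The eastern merchant mixes with probability p on Gold, chosen so the western merchant is indifferent: 7p + 2(1−p) = 6p + 7(1−p) gives p = 5/6.
The western merchant's expected payoff is 7·5/6 + 2·1/6 = 37/6.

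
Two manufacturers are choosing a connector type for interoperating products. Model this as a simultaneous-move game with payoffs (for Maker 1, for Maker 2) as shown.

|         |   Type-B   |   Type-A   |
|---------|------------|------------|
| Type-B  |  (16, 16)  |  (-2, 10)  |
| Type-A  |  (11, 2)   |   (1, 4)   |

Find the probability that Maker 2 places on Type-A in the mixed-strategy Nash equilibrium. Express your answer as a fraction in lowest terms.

Maker 2's mix q on Type-B must make Maker 1 indifferent between Type-B and Type-A.
Maker 1's payoff from Type-B: 16q + (-2)(1−q). From Type-A: 11q + 1(1−q).
Set equal: 5q = 3(1−q) → q = 3/8.
Probability on Type-A is 1 − 3/8 = 5/8.

5/8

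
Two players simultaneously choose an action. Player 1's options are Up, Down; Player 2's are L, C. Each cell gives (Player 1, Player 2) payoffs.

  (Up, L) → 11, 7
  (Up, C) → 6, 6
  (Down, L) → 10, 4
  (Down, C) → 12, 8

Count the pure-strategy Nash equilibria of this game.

(Up, L): Player 1 gets 11 (best alternative 10); Player 2 gets 7 (best alternative 6). Neither deviates — NE.
(Down, C): Player 1 gets 12 (best alternative 6); Player 2 gets 8 (best alternative 4). Neither deviates — NE.
(Down, L) is not a NE: Player 1 would switch to Up (11 > 10).
No other cell survives both best-response checks, so there are 2 pure NE.

2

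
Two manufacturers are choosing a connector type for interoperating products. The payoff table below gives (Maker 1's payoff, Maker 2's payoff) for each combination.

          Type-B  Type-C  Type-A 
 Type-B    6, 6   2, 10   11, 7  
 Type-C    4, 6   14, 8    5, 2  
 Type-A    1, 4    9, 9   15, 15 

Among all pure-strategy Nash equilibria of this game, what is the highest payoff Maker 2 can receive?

15

Both Type-C is a pure NE (Maker 1: 14 ≥ 9; Maker 2: 8 ≥ 6). Maker 2 gets 8.
Both Type-A is a pure NE (Maker 1: 15 ≥ 11; Maker 2: 15 ≥ 9). Maker 2 gets 15.
Every other cell has a profitable deviation for at least one player. Highest of {8, 15} is 15.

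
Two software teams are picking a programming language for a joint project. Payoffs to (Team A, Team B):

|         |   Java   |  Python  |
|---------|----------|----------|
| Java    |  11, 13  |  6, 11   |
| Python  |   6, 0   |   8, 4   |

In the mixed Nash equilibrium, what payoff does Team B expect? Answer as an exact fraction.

Team A mixes with probability p on Java, chosen so Team B is indifferent: 13p + 0(1−p) = 11p + 4(1−p) gives p = 2/3.
Team B's expected payoff is 13·2/3 + 0·1/3 = 26/3.

26/3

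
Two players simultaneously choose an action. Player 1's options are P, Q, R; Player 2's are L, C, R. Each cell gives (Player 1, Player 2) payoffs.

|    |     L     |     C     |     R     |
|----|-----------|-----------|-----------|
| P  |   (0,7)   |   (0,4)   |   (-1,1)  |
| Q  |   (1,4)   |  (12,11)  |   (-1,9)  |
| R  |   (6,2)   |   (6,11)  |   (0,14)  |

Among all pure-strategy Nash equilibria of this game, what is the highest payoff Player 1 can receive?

(Q, C) is a pure NE (Player 1: 12 ≥ 6; Player 2: 11 ≥ 9). Player 1 gets 12.
(R, R) is a pure NE (Player 1: 0 ≥ -1; Player 2: 14 ≥ 11). Player 1 gets 0.
Every other cell has a profitable deviation for at least one player. Highest of {12, 0} is 12.

12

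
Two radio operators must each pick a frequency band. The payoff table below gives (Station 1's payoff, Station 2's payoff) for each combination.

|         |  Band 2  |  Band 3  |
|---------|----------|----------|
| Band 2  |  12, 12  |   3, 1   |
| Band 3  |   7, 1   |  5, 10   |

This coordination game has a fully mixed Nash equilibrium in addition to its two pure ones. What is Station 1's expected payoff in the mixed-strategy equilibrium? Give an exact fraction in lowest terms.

Station 2 mixes with probability q on Band 2, chosen so Station 1 is indifferent: 12q + 3(1−q) = 7q + 5(1−q) gives q = 2/7.
Station 1's expected payoff (from either row, since indifferent) is 12·2/7 + 3·5/7 = 39/7.

39/7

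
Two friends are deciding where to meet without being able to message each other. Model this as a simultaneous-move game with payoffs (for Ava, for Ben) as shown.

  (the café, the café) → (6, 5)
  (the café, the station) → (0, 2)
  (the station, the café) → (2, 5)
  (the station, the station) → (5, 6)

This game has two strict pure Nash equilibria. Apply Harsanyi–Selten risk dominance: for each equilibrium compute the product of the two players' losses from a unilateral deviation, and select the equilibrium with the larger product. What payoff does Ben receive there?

At both the café: Ava loses 6 − 2 = 4 by deviating; Ben loses 5 − 2 = 3. Product = 4·3 = 12.
At both the station: Ava loses 5 − 0 = 5 by deviating; Ben loses 6 − 5 = 1. Product = 5·1 = 5.
12 > 5, so both the café is risk-dominant. Ben's payoff there is 5.

5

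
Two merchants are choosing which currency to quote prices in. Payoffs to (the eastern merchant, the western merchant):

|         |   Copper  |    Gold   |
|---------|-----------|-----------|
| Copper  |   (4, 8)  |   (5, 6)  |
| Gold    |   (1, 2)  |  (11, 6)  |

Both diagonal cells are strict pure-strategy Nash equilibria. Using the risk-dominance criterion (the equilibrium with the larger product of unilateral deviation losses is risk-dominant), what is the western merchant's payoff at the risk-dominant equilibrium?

At both Copper: the eastern merchant loses 4 − 1 = 3 by deviating; the western merchant loses 8 − 6 = 2. Product = 3·2 = 6.
At both Gold: the eastern merchant loses 11 − 5 = 6 by deviating; the western merchant loses 6 − 2 = 4. Product = 6·4 = 24.
24 > 6, so both Gold is risk-dominant. The western merchant's payoff there is 6.

6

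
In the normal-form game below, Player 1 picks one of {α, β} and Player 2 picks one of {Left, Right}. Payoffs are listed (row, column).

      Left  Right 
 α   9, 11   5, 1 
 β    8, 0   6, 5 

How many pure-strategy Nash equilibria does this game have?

2

(α, Left): Player 1 gets 9 (best alternative 8); Player 2 gets 11 (best alternative 1). Neither deviates — NE.
(β, Right): Player 1 gets 6 (best alternative 5); Player 2 gets 5 (best alternative 0). Neither deviates — NE.
(α, Right) is not a NE: Player 1 would switch to β (6 > 5).
No other cell survives both best-response checks, so there are 2 pure NE.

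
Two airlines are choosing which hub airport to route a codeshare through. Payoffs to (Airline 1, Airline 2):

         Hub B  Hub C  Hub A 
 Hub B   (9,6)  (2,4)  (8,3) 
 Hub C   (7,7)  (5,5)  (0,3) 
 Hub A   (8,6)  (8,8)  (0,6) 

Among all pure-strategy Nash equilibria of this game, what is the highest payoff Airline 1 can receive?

9

Both Hub B is a pure NE (Airline 1: 9 ≥ 8; Airline 2: 6 ≥ 4). Airline 1 gets 9.
(Hub A, Hub C) is a pure NE (Airline 1: 8 ≥ 5; Airline 2: 8 ≥ 6). Airline 1 gets 8.
Every other cell has a profitable deviation for at least one player. Highest of {9, 8} is 9.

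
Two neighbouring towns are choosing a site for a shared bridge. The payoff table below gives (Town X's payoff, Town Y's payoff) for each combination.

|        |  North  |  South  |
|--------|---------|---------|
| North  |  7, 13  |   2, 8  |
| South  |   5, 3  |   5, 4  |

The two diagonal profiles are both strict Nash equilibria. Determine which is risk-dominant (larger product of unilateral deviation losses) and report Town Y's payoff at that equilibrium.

13

At both North: Town X loses 7 − 5 = 2 by deviating; Town Y loses 13 − 8 = 5. Product = 2·5 = 10.
At both South: Town X loses 5 − 2 = 3 by deviating; Town Y loses 4 − 3 = 1. Product = 3·1 = 3.
10 > 3, so both North is risk-dominant. Town Y's payoff there is 13.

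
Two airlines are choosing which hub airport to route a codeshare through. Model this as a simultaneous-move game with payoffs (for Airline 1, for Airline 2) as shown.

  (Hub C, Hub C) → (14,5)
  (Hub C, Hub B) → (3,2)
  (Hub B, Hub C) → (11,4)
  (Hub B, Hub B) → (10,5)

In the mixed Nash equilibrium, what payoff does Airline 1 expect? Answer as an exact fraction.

Airline 2 mixes with probability q on Hub C, chosen so Airline 1 is indifferent: 14q + 3(1−q) = 11q + 10(1−q) gives q = 7/10.
Airline 1's expected payoff (from either row, since indifferent) is 14·7/10 + 3·3/10 = 107/10.

107/10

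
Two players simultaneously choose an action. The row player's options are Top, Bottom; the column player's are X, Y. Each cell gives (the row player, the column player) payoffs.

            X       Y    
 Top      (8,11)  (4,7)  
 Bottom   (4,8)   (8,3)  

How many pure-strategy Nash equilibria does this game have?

1

(Top, X): the row player gets 8 (best alternative 4); the column player gets 11 (best alternative 7). Neither deviates — NE.
(Bottom, Y) is not a NE: the column player would switch to X (8 > 3).
No other cell survives both best-response checks, so there is 1 pure NE.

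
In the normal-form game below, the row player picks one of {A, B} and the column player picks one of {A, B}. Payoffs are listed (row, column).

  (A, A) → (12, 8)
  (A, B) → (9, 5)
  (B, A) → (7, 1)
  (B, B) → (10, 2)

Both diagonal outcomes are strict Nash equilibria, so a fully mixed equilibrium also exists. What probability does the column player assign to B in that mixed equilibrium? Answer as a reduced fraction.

5/6

The column player's mix q on A must make the row player indifferent between A and B.
The row player's payoff from A: 12q + 9(1−q). From B: 7q + 10(1−q).
Set equal: 5q = 1(1−q) → q = 1/6.
Probability on B is 1 − 1/6 = 5/6.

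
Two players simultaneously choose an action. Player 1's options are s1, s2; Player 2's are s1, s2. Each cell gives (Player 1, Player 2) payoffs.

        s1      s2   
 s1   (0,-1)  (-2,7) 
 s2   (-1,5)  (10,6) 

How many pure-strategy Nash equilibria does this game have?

1

Both s2: Player 1 gets 10 (best alternative -2); Player 2 gets 6 (best alternative 5). Neither deviates — NE.
Both s1 is not a NE: Player 2 would switch to s2 (7 > -1).
No other cell survives both best-response checks, so there is 1 pure NE.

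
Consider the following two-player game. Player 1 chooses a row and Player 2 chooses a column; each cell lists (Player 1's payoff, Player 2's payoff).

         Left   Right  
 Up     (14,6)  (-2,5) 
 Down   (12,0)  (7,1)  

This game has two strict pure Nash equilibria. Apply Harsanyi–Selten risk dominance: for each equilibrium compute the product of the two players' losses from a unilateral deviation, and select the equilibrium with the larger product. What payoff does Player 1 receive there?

At (Up, Left): Player 1 loses 14 − 12 = 2 by deviating; Player 2 loses 6 − 5 = 1. Product = 2·1 = 2.
At (Down, Right): Player 1 loses 7 − (-2) = 9 by deviating; Player 2 loses 1 − 0 = 1. Product = 9·1 = 9.
9 > 2, so (Down, Right) is risk-dominant. Player 1's payoff there is 7.

7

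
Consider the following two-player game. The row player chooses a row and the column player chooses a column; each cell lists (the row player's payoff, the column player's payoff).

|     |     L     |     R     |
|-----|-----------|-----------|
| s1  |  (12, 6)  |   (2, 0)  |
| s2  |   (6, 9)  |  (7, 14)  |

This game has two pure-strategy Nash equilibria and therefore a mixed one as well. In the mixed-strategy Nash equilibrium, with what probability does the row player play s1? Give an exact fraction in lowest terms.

The row player's mix p on s1 must make the column player indifferent between L and R.
The column player's payoff from L: 6p + 9(1−p). From R: 0p + 14(1−p).
Set equal: 6p = 5(1−p) → p = 5/11.

5/11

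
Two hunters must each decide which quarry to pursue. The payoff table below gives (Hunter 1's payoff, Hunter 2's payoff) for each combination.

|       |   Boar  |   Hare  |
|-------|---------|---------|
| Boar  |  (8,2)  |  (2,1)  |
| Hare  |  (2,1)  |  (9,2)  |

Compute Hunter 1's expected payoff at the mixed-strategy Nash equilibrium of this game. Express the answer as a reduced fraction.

Hunter 2 mixes with probability q on Boar, chosen so Hunter 1 is indifferent: 8q + 2(1−q) = 2q + 9(1−q) gives q = 7/13.
Hunter 1's expected payoff (from either row, since indifferent) is 8·7/13 + 2·6/13 = 68/13.

68/13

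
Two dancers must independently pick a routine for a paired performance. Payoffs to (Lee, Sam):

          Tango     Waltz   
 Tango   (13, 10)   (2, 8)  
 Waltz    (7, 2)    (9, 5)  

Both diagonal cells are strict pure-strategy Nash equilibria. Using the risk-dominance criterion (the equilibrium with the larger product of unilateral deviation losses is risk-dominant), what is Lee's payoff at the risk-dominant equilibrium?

At both Tango: Lee loses 13 − 7 = 6 by deviating; Sam loses 10 − 8 = 2. Product = 6·2 = 12.
At both Waltz: Lee loses 9 − 2 = 7 by deviating; Sam loses 5 − 2 = 3. Product = 7·3 = 21.
21 > 12, so both Waltz is risk-dominant. Lee's payoff there is 9.

9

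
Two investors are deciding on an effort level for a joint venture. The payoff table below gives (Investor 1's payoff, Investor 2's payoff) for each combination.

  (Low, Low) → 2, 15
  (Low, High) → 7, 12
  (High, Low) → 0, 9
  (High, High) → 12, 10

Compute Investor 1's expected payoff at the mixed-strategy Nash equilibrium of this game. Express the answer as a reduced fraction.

Investor 2 mixes with probability q on Low, chosen so Investor 1 is indifferent: 2q + 7(1−q) = 0q + 12(1−q) gives q = 5/7.
Investor 1's expected payoff (from either row, since indifferent) is 2·5/7 + 7·2/7 = 24/7.

24/7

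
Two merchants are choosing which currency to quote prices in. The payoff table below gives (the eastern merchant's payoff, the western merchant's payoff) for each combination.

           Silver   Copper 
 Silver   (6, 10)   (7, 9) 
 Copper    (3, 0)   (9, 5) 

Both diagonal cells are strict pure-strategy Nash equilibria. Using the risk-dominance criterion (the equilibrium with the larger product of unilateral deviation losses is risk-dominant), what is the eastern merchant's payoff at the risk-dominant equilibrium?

At both Silver: the eastern merchant loses 6 − 3 = 3 by deviating; the western merchant loses 10 − 9 = 1. Product = 3·1 = 3.
At both Copper: the eastern merchant loses 9 − 7 = 2 by deviating; the western merchant loses 5 − 0 = 5. Product = 2·5 = 10.
10 > 3, so both Copper is risk-dominant. The eastern merchant's payoff there is 9.

9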